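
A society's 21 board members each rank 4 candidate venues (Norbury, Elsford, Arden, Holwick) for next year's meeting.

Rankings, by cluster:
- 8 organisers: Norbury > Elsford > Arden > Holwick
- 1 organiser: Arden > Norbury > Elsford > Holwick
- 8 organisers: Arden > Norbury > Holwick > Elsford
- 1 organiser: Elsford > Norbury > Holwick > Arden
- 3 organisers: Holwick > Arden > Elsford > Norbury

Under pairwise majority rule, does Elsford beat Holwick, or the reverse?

Ballots ranking Elsford above Holwick: 8 + 1 + 1 = 10.
Ballots ranking Holwick above Elsford: 21 − 10 = 11.
Holwick wins the head-to-head 11–10.

Holwick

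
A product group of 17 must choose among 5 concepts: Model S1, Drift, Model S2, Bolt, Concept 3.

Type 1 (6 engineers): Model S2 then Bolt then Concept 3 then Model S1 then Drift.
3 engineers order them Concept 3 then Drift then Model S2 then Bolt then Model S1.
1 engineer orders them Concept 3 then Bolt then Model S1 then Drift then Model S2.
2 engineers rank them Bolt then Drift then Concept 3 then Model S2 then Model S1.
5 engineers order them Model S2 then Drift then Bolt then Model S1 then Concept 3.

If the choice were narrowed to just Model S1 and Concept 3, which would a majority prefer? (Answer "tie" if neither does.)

Concept 3

Ballots ranking Model S1 above Concept 3: 5.
Ballots ranking Concept 3 above Model S1: 17 − 5 = 12.
Concept 3 wins the head-to-head 12–5.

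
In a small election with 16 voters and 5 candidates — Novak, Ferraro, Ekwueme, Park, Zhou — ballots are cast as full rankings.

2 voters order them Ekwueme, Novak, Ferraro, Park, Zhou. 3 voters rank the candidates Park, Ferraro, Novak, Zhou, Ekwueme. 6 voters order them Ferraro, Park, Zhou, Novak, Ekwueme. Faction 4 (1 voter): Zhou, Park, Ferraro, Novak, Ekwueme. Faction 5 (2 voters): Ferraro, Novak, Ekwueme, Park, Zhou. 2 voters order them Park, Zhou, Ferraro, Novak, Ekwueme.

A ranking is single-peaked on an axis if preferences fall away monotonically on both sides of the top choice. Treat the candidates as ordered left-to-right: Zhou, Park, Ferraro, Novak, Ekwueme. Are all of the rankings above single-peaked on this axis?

yes

Axis positions: Zhou=1, Park=2, Ferraro=3, Novak=4, Ekwueme=5.
Faction 1 (peak Ekwueme at position 5): ranking walks positions 5-4-3-2-1, expanding outward from the peak — single-peaked.
Faction 2 (peak Park at position 2): ranking walks positions 2-3-4-1-5, expanding outward from the peak — single-peaked.
Faction 3 (peak Ferraro at position 3): ranking walks positions 3-2-1-4-5, expanding outward from the peak — single-peaked.
Faction 4 (peak Zhou at position 1): ranking walks positions 1-2-3-4-5, expanding outward from the peak — single-peaked.
Faction 5 (peak Ferraro at position 3): ranking walks positions 3-4-5-2-1, expanding outward from the peak — single-peaked.
Faction 6 (peak Park at position 2): ranking walks positions 2-1-3-4-5, expanding outward from the peak — single-peaked.
Every ranking is single-peaked on this axis.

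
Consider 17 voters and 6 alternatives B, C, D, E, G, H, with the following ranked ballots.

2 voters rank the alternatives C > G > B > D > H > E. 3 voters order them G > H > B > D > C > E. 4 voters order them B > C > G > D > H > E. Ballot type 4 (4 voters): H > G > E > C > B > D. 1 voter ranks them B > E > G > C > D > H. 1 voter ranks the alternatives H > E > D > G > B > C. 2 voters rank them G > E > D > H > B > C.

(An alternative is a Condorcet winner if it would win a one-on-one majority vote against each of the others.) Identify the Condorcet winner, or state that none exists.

Check each pair by majority over 17 ballots:
B vs C: 3+4+1+1+2 = 11 for B, 6 for C — B by 11–6.
B vs D: 14 to 3, B.
B vs E: B preferred on 2+3+4+1 = 10 ballots; B wins 10–7.
B vs G: 4+1 = 5 for B, 12 for G — G by 12–5.
B vs H: B is ranked higher on 2+4+1 = 7 ballots, H on 10. H wins 10–7.
C vs D: 2+4+4+1 = 11 for C, 6 for D — C by 11–6.
C vs E: C preferred on 2+3+4 = 9 ballots; C wins 9–8.
C vs G: C is ranked higher on 2+4 = 6 ballots, G on 11. G wins 11–6.
C vs H: 7 to 10, H.
D vs E: D is ranked higher on 2+3+4 = 9 ballots, E on 8. D wins 9–8.
D vs G: 1 for D, 16 for G — G by 16–1.
D vs H: 9 to 8, D.
E vs G: 2 to 15, G.
E vs H: E preferred on 1+2 = 3 ballots; H wins 14–3.
G vs H: G is ranked higher on 2+3+4+1+2 = 12 ballots, H on 5. G wins 12–5.
Only G has no losses; G is the Condorcet winner.

G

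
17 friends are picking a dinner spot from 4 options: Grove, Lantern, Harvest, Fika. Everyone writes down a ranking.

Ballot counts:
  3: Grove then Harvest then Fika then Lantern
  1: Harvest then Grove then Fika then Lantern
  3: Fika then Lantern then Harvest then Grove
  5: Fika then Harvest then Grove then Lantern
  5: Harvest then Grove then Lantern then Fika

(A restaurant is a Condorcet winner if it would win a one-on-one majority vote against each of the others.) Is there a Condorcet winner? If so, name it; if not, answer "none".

Head-to-head results (17 friends):
Grove vs Lantern: Grove, 14–3.
Grove vs Harvest: Harvest wins 14–3.
Grove vs Fika: Grove, 9–8.
Lantern–Harvest: Harvest 14–3.
Lantern vs Fika: Fika, 12–5.
Harvest–Fika: Harvest 9–8.
Only Harvest has no losses; Harvest is the Condorcet winner.

Harvest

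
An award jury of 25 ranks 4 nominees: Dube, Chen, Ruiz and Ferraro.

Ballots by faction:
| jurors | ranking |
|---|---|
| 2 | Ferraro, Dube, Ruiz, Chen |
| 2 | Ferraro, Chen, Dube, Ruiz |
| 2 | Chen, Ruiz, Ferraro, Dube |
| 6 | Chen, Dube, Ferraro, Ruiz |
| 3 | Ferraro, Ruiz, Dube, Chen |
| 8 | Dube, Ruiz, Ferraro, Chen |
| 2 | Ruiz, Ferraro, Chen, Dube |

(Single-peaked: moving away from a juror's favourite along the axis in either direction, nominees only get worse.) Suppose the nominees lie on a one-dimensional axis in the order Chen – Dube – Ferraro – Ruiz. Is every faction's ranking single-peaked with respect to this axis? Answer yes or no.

no

Axis positions: Chen=1, Dube=2, Ferraro=3, Ruiz=4.
Faction 1 (peak Ferraro at position 3): ranking walks positions 3-2-4-1, expanding outward from the peak — single-peaked.
Faction 2: ranking walks positions 3-1-2-4; Chen is ranked above Dube even though Dube lies between Chen and the peak Ferraro on the axis — preferences dip and rise again. Not single-peaked.
Faction 3: ranking walks positions 1-4-3-2; Ruiz is ranked above Dube even though Dube lies between Ruiz and the peak Chen on the axis — preferences dip and rise again. Not single-peaked.
Faction 4 (peak Chen at position 1): ranking walks positions 1-2-3-4, expanding outward from the peak — single-peaked.
Faction 5 (peak Ferraro at position 3): ranking walks positions 3-4-2-1, expanding outward from the peak — single-peaked.
Faction 6: ranking walks positions 2-4-3-1; Ruiz is ranked above Ferraro even though Ferraro lies between Ruiz and the peak Dube on the axis — preferences dip and rise again. Not single-peaked.
Faction 7: ranking walks positions 4-3-1-2; Chen is ranked above Dube even though Dube lies between Chen and the peak Ruiz on the axis — preferences dip and rise again. Not single-peaked.
Faction 2 violates single-peakedness, so the profile is not single-peaked on this axis.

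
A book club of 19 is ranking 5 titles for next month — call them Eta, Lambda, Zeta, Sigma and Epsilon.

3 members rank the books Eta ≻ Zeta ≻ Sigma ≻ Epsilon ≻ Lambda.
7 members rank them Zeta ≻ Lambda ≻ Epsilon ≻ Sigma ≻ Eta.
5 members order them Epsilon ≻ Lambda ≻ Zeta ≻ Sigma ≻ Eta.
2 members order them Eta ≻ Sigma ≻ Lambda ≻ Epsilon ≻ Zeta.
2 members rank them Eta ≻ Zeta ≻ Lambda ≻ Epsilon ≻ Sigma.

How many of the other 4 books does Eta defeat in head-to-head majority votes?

0

Eta against each rival (19 members):
Eta vs Lambda: 7 to 12, Lambda.
Eta vs Zeta: Eta preferred on 3+2+2 = 7 ballots; Zeta wins 12–7.
Eta vs Sigma: 7 to 12, Sigma.
Eta vs Epsilon: Epsilon wins 12–7.
Eta beats no one; loses to Lambda, Zeta, Sigma, Epsilon — 0 pairwise wins.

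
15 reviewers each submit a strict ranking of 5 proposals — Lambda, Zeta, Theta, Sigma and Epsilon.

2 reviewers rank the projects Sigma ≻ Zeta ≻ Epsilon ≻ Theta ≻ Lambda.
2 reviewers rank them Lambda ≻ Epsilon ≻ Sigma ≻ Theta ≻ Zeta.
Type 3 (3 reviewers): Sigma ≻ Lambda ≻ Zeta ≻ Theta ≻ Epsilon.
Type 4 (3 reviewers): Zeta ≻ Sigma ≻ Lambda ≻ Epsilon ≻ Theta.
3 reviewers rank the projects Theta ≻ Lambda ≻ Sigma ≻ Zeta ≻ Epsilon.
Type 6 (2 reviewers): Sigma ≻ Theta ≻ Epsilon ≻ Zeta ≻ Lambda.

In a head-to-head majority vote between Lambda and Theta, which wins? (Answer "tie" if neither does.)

Lambda

Ballots ranking Lambda above Theta: 2 + 3 + 3 = 8.
Ballots ranking Theta above Lambda: 15 − 8 = 7.
Lambda wins the head-to-head 8–7.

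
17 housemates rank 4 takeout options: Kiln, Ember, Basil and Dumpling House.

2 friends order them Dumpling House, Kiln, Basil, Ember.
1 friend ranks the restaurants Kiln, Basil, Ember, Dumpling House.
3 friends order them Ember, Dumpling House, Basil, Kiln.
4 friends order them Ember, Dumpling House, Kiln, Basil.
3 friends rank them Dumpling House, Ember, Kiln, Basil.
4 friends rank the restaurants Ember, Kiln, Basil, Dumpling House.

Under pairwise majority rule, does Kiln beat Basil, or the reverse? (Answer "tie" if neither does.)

Ballots ranking Kiln above Basil: 2 + 1 + 4 + 3 + 4 = 14.
Ballots ranking Basil above Kiln: 17 − 14 = 3.
Kiln wins the head-to-head 14–3.

Kiln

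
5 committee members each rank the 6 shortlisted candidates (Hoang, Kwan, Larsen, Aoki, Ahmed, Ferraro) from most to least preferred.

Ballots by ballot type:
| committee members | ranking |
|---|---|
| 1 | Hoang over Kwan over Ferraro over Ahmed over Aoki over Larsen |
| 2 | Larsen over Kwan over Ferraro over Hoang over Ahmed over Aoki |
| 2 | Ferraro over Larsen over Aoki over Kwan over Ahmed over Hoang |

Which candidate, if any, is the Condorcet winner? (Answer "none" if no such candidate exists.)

none

Pairwise majorities:
Hoang–Kwan: Kwan 4–1.
Hoang vs Larsen: Larsen, 4–1.
Hoang vs Aoki: Hoang, 3–2.
Hoang vs Ahmed: Hoang wins 3–2.
Hoang vs Ferraro: Ferraro wins 4–1.
Kwan–Larsen: Larsen 4–1.
Kwan–Aoki: Kwan 3–2.
Kwan vs Ahmed: Kwan, 5–0.
Kwan vs Ferraro: Kwan wins 3–2.
Larsen vs Aoki: Larsen wins 4–1.
Larsen vs Ahmed: Larsen wins 4–1.
Larsen vs Ferraro: Ferraro wins 3–2.
Aoki–Ahmed: Ahmed 3–2.
Aoki vs Ferraro: Ferraro wins 5–0.
Ahmed vs Ferraro: Ferraro wins 5–0.
Every candidate loses at least once (Hoang loses to Kwan; Kwan loses to Larsen; Larsen loses to Ferraro; Aoki loses to Hoang; Ahmed loses to Hoang; Ferraro loses to Kwan). The majority relation contains the cycle Kwan → Ferraro → Larsen → Kwan, so there is no Condorcet winner.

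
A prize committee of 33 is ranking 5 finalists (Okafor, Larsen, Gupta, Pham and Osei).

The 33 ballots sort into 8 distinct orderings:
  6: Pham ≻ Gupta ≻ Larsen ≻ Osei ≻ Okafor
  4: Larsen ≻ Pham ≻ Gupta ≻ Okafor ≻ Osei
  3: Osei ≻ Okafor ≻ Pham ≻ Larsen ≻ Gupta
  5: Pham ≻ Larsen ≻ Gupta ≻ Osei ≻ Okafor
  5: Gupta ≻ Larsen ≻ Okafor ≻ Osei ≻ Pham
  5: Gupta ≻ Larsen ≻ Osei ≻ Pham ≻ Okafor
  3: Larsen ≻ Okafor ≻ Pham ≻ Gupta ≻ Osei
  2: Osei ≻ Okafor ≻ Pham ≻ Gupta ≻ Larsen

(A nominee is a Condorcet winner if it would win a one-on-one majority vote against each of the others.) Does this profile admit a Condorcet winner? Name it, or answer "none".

Check each pair by majority over 33 ballots:
Okafor vs Larsen: Okafor preferred on 3+2 = 5 ballots; Larsen wins 28–5.
Okafor vs Gupta: Okafor is ranked higher on 3+3+2 = 8 ballots, Gupta on 25. Gupta wins 25–8.
Okafor vs Pham: Okafor is ranked higher on 3+5+3+2 = 13 ballots, Pham on 20. Pham wins 20–13.
Okafor vs Osei: 12 to 21, Osei.
Larsen vs Gupta: Larsen preferred on 4+3+5+3 = 15 ballots; Gupta wins 18–15.
Larsen vs Pham: 4+5+5+3 = 17 for Larsen, 16 for Pham — Larsen by 17–16.
Larsen vs Osei: Larsen preferred on 6+4+5+5+5+3 = 28 ballots; Larsen wins 28–5.
Gupta vs Pham: 5+5 = 10 for Gupta, 23 for Pham — Pham by 23–10.
Gupta vs Osei: Gupta is ranked higher on 6+4+5+5+5+3 = 28 ballots, Osei on 5. Gupta wins 28–5.
Pham vs Osei: 6+4+5+3 = 18 for Pham, 15 for Osei — Pham by 18–15.
Each nominee drops at least one matchup (Okafor loses to Larsen; Larsen loses to Gupta; Gupta loses to Pham; Pham loses to Larsen; Osei loses to Larsen); the cycle Larsen beats Pham beats Gupta beats Larsen rules out a Condorcet winner.

none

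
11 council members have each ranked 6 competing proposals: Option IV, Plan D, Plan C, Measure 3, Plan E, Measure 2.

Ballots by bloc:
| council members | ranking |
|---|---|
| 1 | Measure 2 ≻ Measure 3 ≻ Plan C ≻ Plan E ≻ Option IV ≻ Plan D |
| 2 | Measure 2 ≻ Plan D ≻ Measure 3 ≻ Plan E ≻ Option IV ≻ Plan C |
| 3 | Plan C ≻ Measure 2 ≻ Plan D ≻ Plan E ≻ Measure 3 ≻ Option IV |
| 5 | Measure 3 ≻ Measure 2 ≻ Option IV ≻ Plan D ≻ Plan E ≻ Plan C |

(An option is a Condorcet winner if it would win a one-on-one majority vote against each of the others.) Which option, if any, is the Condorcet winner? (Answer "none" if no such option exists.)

Head-to-head results (11 council members):
Option IV vs Plan D: 1+5 = 6 for Option IV, 5 for Plan D — Option IV by 6–5.
Option IV vs Plan C: Option IV is ranked higher on 2+5 = 7 ballots, Plan C on 4. Option IV wins 7–4.
Option IV vs Measure 3: 0 for Option IV, 11 for Measure 3 — Measure 3 by 11–0.
Option IV vs Plan E: Option IV preferred on 5 ballots; Plan E wins 6–5.
Option IV vs Measure 2: 0 for Option IV, 11 for Measure 2 — Measure 2 by 11–0.
Plan D vs Plan C: 7 to 4, Plan D.
Plan D vs Measure 3: Plan D is ranked higher on 2+3 = 5 ballots, Measure 3 on 6. Measure 3 wins 6–5.
Plan D vs Plan E: Plan D preferred on 2+3+5 = 10 ballots; Plan D wins 10–1.
Plan D vs Measure 2: Plan D is ranked higher on 0 ballots, Measure 2 on 11. Measure 2 wins 11–0.
Plan C vs Measure 3: 3 to 8, Measure 3.
Plan C vs Plan E: Plan C preferred on 1+3 = 4 ballots; Plan E wins 7–4.
Plan C vs Measure 2: Plan C preferred on 3 ballots; Measure 2 wins 8–3.
Measure 3 vs Plan E: Measure 3 preferred on 1+2+5 = 8 ballots; Measure 3 wins 8–3.
Measure 3 vs Measure 2: Measure 3 preferred on 5 ballots; Measure 2 wins 6–5.
Plan E vs Measure 2: 0 for Plan E, 11 for Measure 2 — Measure 2 by 11–0.
Measure 2 defeats every rival head-to-head and is the Condorcet winner.

Measure 2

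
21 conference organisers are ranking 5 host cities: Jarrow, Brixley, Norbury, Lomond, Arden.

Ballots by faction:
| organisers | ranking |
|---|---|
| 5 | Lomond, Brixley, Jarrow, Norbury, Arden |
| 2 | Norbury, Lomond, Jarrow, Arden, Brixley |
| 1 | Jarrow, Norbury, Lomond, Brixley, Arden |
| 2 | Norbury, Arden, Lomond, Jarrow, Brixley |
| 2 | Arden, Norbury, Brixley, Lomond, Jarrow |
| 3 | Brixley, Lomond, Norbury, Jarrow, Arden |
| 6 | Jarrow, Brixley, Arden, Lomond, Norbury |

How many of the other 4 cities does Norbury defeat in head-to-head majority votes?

Norbury against each rival (21 organisers):
Norbury vs Jarrow: Jarrow wins 12–9.
Norbury vs Brixley: 2+1+2+2 = 7 for Norbury, 14 for Brixley — Brixley by 14–7.
Norbury vs Lomond: Lomond wins 14–7.
Norbury vs Arden: Norbury wins 13–8.
Norbury beats Arden; loses to Jarrow, Brixley, Lomond — 1 pairwise win.

1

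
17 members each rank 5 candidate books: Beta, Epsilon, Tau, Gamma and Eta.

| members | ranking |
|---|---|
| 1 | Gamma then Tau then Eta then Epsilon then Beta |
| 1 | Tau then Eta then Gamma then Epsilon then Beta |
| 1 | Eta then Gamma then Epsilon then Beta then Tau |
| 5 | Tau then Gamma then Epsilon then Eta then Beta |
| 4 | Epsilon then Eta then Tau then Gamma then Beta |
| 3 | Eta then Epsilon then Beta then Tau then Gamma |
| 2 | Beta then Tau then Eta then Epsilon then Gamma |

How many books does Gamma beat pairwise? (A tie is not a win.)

Gamma against each rival (17 members):
Gamma vs Beta: Gamma preferred on 1+1+1+5+4 = 12 ballots; Gamma wins 12–5.
Gamma vs Epsilon: 8 to 9, Epsilon.
Gamma vs Tau: 1+1 = 2 for Gamma, 15 for Tau — Tau by 15–2.
Gamma vs Eta: Eta wins 11–6.
Gamma beats Beta; loses to Epsilon, Tau, Eta — 1 pairwise win.

1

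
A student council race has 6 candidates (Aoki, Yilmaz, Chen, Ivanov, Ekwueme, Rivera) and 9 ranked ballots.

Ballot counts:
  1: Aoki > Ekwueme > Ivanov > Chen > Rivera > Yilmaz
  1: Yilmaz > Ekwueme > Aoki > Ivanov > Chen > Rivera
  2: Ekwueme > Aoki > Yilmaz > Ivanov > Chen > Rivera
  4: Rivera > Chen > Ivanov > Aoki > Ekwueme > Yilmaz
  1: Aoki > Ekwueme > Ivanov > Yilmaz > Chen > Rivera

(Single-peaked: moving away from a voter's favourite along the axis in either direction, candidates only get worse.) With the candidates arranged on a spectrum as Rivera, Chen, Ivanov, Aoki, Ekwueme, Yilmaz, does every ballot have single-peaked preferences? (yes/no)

Axis positions: Rivera=1, Chen=2, Ivanov=3, Aoki=4, Ekwueme=5, Yilmaz=6.
Faction 1 (peak Aoki at position 4): ranking walks positions 4-5-3-2-1-6, expanding outward from the peak — single-peaked.
Faction 2 (peak Yilmaz at position 6): ranking walks positions 6-5-4-3-2-1, expanding outward from the peak — single-peaked.
Faction 3 (peak Ekwueme at position 5): ranking walks positions 5-4-6-3-2-1, expanding outward from the peak — single-peaked.
Faction 4 (peak Rivera at position 1): ranking walks positions 1-2-3-4-5-6, expanding outward from the peak — single-peaked.
Faction 5 (peak Aoki at position 4): ranking walks positions 4-5-3-6-2-1, expanding outward from the peak — single-peaked.
Every ranking is single-peaked on this axis.

yes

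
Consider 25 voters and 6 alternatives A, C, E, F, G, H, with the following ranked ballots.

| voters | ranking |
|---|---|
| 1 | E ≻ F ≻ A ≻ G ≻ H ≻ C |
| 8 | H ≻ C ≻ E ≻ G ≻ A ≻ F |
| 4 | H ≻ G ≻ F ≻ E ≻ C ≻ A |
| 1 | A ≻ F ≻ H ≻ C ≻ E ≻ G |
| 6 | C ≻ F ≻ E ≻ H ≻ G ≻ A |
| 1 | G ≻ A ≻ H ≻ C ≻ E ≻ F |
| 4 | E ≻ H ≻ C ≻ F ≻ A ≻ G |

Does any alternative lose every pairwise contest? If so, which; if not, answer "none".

A

Head-to-head results (25 voters):
A vs C: C, 22–3.
A vs E: E, 23–2.
A–F: F 15–10.
A vs G: A is ranked higher on 1+1+4 = 6 ballots, G on 19. G wins 19–6.
A vs H: 1+1+1 = 3 for A, 22 for H — H by 22–3.
C vs E: C wins 16–9.
C vs F: C wins 19–6.
C vs G: C is ranked higher on 8+1+6+4 = 19 ballots, G on 6. C wins 19–6.
C vs H: H wins 19–6.
E vs F: E, 14–11.
E vs G: E preferred on 1+8+1+6+4 = 20 ballots; E wins 20–5.
E vs H: E preferred on 1+6+4 = 11 ballots; H wins 14–11.
F–G: G 13–12.
F vs H: F preferred on 1+1+6 = 8 ballots; H wins 17–8.
G vs H: 2 to 23, H.
A loses to every other alternative — it is the Condorcet loser.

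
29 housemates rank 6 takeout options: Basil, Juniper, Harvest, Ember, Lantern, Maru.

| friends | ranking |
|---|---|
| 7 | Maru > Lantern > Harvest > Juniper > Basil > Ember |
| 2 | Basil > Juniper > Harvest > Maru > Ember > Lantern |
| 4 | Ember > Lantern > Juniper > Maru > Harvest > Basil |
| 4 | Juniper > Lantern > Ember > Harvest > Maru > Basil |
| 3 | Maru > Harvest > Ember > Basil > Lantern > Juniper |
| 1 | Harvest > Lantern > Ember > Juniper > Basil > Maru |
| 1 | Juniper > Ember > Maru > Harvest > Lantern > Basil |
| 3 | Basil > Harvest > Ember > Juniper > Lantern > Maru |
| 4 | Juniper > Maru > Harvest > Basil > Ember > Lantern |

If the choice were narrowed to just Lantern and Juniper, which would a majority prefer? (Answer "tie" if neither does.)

Ballots ranking Lantern above Juniper: 7 + 4 + 3 + 1 = 15.
Ballots ranking Juniper above Lantern: 29 − 15 = 14.
Lantern wins the head-to-head 15–14.

Lantern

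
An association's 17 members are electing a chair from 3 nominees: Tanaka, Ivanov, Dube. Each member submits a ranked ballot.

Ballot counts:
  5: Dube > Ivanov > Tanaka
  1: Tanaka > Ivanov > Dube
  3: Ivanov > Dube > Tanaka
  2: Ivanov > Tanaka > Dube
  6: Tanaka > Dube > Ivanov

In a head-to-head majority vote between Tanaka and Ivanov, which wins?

Ballots ranking Tanaka above Ivanov: 1 + 6 = 7.
Ballots ranking Ivanov above Tanaka: 17 − 7 = 10.
Ivanov wins the head-to-head 10–7.

Ivanov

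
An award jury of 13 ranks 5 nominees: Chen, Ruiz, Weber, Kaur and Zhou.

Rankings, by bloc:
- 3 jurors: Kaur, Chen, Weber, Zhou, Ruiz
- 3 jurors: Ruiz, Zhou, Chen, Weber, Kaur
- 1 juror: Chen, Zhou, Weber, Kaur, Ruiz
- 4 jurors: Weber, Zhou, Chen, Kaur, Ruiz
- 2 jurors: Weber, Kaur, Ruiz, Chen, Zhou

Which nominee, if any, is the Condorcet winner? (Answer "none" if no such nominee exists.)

Check each pair by majority over 13 ballots:
Chen vs Ruiz: Chen, 8–5.
Chen–Weber: Chen 7–6.
Chen vs Kaur: Chen, 8–5.
Chen–Zhou: Zhou 7–6.
Ruiz vs Weber: Weber, 10–3.
Ruiz vs Kaur: Kaur, 10–3.
Ruiz vs Zhou: Zhou, 8–5.
Weber vs Kaur: Weber, 10–3.
Weber vs Zhou: Weber wins 9–4.
Kaur vs Zhou: Zhou wins 8–5.
Each nominee drops at least one matchup (Chen loses to Zhou; Ruiz loses to Chen; Weber loses to Chen; Kaur loses to Chen; Zhou loses to Weber); the cycle Chen beats Weber beats Zhou beats Chen rules out a Condorcet winner.

none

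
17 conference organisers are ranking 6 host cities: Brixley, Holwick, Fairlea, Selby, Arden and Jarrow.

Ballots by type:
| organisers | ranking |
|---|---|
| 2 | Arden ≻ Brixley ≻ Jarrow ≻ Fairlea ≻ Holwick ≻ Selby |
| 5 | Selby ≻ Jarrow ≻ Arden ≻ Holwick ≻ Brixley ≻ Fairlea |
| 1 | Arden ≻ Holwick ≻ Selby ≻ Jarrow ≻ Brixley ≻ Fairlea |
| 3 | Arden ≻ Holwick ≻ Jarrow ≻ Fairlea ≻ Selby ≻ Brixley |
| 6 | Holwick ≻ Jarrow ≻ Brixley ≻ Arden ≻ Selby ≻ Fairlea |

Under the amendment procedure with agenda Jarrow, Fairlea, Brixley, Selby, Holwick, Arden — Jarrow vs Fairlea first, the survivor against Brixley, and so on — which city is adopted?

Round 1: Jarrow vs Fairlea — 17–0, Jarrow advances.
Round 2: Jarrow vs Brixley — 15–2, Jarrow advances.
Round 3: Jarrow vs Selby — 11–6, Jarrow advances.
Round 4: Jarrow vs Holwick — 7–10, Holwick advances.
Round 5: Holwick vs Arden — 6–11, Arden advances.
The agenda winner is Arden.

Arden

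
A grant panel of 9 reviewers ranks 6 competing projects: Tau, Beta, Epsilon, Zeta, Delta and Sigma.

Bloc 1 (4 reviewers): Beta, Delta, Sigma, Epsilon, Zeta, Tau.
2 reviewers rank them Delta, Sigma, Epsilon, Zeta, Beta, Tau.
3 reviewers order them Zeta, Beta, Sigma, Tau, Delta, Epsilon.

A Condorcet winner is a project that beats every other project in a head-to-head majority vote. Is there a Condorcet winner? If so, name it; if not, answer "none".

Pairwise majorities:
Tau vs Beta: 0 for Tau, 9 for Beta — Beta by 9–0.
Tau vs Epsilon: Tau is ranked higher on 3 ballots, Epsilon on 6. Epsilon wins 6–3.
Tau vs Zeta: 0 to 9, Zeta.
Tau vs Delta: 3 for Tau, 6 for Delta — Delta by 6–3.
Tau vs Sigma: Tau is ranked higher on 0 ballots, Sigma on 9. Sigma wins 9–0.
Beta vs Epsilon: 7 to 2, Beta.
Beta vs Zeta: Beta is ranked higher on 4 ballots, Zeta on 5. Zeta wins 5–4.
Beta vs Delta: Beta is ranked higher on 4+3 = 7 ballots, Delta on 2. Beta wins 7–2.
Beta vs Sigma: Beta is ranked higher on 4+3 = 7 ballots, Sigma on 2. Beta wins 7–2.
Epsilon vs Zeta: 4+2 = 6 for Epsilon, 3 for Zeta — Epsilon by 6–3.
Epsilon vs Delta: 0 to 9, Delta.
Epsilon vs Sigma: 0 to 9, Sigma.
Zeta vs Delta: 3 for Zeta, 6 for Delta — Delta by 6–3.
Zeta vs Sigma: 3 for Zeta, 6 for Sigma — Sigma by 6–3.
Delta vs Sigma: Delta is ranked higher on 4+2 = 6 ballots, Sigma on 3. Delta wins 6–3.
Every project loses at least once (Tau loses to Beta; Beta loses to Zeta; Epsilon loses to Beta; Zeta loses to Epsilon; Delta loses to Beta; Sigma loses to Beta). The majority relation contains the cycle Beta beats Epsilon beats Zeta beats Beta, so there is no Condorcet winner.

none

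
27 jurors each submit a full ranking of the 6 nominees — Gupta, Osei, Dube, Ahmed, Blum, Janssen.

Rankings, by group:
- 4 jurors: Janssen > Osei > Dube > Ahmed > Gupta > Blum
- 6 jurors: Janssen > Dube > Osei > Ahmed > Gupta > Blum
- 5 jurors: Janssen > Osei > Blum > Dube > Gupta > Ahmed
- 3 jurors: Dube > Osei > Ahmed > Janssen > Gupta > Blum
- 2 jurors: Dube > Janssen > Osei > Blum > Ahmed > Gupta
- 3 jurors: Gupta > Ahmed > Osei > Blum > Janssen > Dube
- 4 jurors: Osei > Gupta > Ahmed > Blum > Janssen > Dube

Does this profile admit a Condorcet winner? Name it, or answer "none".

Janssen

Head-to-head results (27 jurors):
Gupta vs Osei: Osei wins 24–3.
Gupta vs Dube: Dube wins 20–7.
Gupta vs Ahmed: Ahmed wins 15–12.
Gupta vs Blum: Gupta wins 20–7.
Gupta–Janssen: Janssen 20–7.
Osei–Dube: Osei 16–11.
Osei vs Ahmed: Osei wins 24–3.
Osei–Blum: Osei 27–0.
Osei–Janssen: Janssen 17–10.
Dube–Ahmed: Dube 20–7.
Dube vs Blum: Dube wins 15–12.
Dube–Janssen: Janssen 22–5.
Ahmed vs Blum: Ahmed wins 20–7.
Ahmed–Janssen: Janssen 17–10.
Blum vs Janssen: Janssen, 20–7.
Janssen wins every pairwise contest, so Janssen is the Condorcet winner.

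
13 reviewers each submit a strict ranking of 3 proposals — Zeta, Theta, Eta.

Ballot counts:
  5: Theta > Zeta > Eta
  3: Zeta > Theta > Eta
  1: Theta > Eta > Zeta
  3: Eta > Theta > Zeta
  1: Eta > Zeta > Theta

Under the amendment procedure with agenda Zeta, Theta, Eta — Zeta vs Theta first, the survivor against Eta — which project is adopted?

Round 1: Zeta vs Theta — 4–9, Theta advances.
Round 2: Theta vs Eta — 9–4, Theta advances.
The agenda winner is Theta.

Theta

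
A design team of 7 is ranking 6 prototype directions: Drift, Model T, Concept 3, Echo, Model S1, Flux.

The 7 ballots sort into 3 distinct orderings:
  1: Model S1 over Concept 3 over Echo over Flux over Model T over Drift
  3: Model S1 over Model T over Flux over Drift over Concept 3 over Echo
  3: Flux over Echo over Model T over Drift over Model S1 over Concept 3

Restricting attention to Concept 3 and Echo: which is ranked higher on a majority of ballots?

Ballots ranking Concept 3 above Echo: 1 + 3 = 4.
Ballots ranking Echo above Concept 3: 7 − 4 = 3.
Concept 3 wins the head-to-head 4–3.

Concept 3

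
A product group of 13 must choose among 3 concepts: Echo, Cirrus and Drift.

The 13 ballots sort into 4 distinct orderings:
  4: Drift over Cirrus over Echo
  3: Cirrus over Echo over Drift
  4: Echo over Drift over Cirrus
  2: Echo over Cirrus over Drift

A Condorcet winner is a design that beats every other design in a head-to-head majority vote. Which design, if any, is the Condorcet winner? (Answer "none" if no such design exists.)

Pairwise majorities:
Echo–Cirrus: Cirrus 7–6.
Echo vs Drift: Echo, 9–4.
Cirrus–Drift: Drift 8–5.
Each design drops at least one matchup (Echo loses to Cirrus; Cirrus loses to Drift; Drift loses to Echo); the cycle Echo beats Drift beats Cirrus beats Echo rules out a Condorcet winner.

none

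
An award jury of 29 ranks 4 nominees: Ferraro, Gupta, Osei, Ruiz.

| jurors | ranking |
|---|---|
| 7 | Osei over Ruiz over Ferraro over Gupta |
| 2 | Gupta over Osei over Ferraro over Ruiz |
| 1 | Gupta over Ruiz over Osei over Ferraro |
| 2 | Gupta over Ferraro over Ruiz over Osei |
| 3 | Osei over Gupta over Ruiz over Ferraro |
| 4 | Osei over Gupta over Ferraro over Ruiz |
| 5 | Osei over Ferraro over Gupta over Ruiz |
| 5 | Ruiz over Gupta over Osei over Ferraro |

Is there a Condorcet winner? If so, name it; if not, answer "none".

Osei

Check each pair by majority over 29 ballots:
Ferraro vs Gupta: Ferraro is ranked higher on 7+5 = 12 ballots, Gupta on 17. Gupta wins 17–12.
Ferraro vs Osei: 2 for Ferraro, 27 for Osei — Osei by 27–2.
Ferraro vs Ruiz: 2+2+4+5 = 13 for Ferraro, 16 for Ruiz — Ruiz by 16–13.
Gupta vs Osei: Gupta preferred on 2+1+2+5 = 10 ballots; Osei wins 19–10.
Gupta vs Ruiz: 2+1+2+3+4+5 = 17 for Gupta, 12 for Ruiz — Gupta by 17–12.
Osei vs Ruiz: Osei is ranked higher on 7+2+3+4+5 = 21 ballots, Ruiz on 8. Osei wins 21–8.
Osei beats each of Ferraro, Gupta, Ruiz — Osei is the Condorcet winner.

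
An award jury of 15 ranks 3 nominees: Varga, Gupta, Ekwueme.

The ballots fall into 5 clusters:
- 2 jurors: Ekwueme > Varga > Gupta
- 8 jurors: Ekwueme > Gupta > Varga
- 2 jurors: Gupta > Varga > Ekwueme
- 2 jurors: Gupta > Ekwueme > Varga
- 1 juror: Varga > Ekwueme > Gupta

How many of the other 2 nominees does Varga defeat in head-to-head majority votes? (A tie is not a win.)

Varga against each rival (15 jurors):
Varga–Gupta: Gupta 12–3.
Varga vs Ekwueme: Ekwueme wins 12–3.
Varga beats no one; loses to Gupta, Ekwueme — 0 pairwise wins.

0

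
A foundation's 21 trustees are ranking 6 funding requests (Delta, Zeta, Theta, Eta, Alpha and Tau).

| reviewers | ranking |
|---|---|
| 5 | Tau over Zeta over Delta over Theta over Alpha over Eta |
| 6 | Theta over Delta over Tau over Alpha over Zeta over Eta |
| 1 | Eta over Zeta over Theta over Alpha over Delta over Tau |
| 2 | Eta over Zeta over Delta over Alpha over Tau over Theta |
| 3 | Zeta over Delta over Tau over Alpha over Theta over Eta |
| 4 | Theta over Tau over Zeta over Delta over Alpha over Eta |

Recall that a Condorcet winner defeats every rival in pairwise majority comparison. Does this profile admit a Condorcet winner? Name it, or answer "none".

Check each pair by majority over 21 ballots:
Delta vs Zeta: Zeta wins 15–6.
Delta vs Theta: Theta wins 11–10.
Delta vs Eta: Delta preferred on 5+6+3+4 = 18 ballots; Delta wins 18–3.
Delta vs Alpha: 20 to 1, Delta.
Delta vs Tau: Delta preferred on 6+1+2+3 = 12 ballots; Delta wins 12–9.
Zeta vs Theta: Zeta preferred on 5+1+2+3 = 11 ballots; Zeta wins 11–10.
Zeta vs Eta: 18 to 3, Zeta.
Zeta vs Alpha: 5+1+2+3+4 = 15 for Zeta, 6 for Alpha — Zeta by 15–6.
Zeta vs Tau: Zeta preferred on 1+2+3 = 6 ballots; Tau wins 15–6.
Theta vs Eta: 5+6+3+4 = 18 for Theta, 3 for Eta — Theta by 18–3.
Theta vs Alpha: Theta wins 16–5.
Theta vs Tau: Theta preferred on 6+1+4 = 11 ballots; Theta wins 11–10.
Eta–Alpha: Alpha 18–3.
Eta–Tau: Tau 18–3.
Alpha vs Tau: Tau wins 18–3.
No project is unbeaten: Delta loses to Zeta; Zeta loses to Tau; Theta loses to Zeta; Eta loses to Delta; Alpha loses to Delta; Tau loses to Delta. In particular Delta → Tau → Zeta → Delta is a majority cycle — no Condorcet winner exists.

none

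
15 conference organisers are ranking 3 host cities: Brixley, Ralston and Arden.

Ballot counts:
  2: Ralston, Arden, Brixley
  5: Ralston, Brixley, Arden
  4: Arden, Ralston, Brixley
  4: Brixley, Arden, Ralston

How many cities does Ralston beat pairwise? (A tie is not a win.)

Ralston against each rival (15 organisers):
Ralston vs Brixley: 11 to 4, Ralston.
Ralston vs Arden: Ralston preferred on 2+5 = 7 ballots; Arden wins 8–7.
Ralston beats Brixley; loses to Arden — 1 pairwise win.

1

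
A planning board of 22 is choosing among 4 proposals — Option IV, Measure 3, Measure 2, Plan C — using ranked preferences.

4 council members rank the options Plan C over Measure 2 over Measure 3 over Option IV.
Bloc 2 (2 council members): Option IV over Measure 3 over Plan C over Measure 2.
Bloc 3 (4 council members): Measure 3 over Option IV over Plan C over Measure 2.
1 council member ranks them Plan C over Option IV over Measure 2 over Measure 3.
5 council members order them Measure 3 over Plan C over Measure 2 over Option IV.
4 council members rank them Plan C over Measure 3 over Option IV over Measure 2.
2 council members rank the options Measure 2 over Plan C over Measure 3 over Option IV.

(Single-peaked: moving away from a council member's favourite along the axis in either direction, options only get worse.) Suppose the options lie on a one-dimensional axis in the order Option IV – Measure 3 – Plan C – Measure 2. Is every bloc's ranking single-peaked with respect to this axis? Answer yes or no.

no

Axis positions: Option IV=1, Measure 3=2, Plan C=3, Measure 2=4.
Bloc 1 (peak Plan C at position 3): ranking walks positions 3-4-2-1, expanding outward from the peak — single-peaked.
Bloc 2 (peak Option IV at position 1): ranking walks positions 1-2-3-4, expanding outward from the peak — single-peaked.
Bloc 3 (peak Measure 3 at position 2): ranking walks positions 2-1-3-4, expanding outward from the peak — single-peaked.
Bloc 4: ranking walks positions 3-1-4-2; Option IV is ranked above Measure 3 even though Measure 3 lies between Option IV and the peak Plan C on the axis — preferences dip and rise again. Not single-peaked.
Bloc 5 (peak Measure 3 at position 2): ranking walks positions 2-3-4-1, expanding outward from the peak — single-peaked.
Bloc 6 (peak Plan C at position 3): ranking walks positions 3-2-1-4, expanding outward from the peak — single-peaked.
Bloc 7 (peak Measure 2 at position 4): ranking walks positions 4-3-2-1, expanding outward from the peak — single-peaked.
Bloc 4 violates single-peakedness, so the profile is not single-peaked on this axis.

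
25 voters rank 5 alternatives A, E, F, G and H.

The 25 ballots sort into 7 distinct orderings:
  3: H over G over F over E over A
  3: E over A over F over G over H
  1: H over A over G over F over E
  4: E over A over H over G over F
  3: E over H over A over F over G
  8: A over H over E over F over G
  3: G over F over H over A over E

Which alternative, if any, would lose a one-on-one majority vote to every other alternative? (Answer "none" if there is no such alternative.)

G

Pairwise majorities:
A vs E: A is ranked higher on 1+8+3 = 12 ballots, E on 13. E wins 13–12.
A vs F: 3+1+4+3+8 = 19 for A, 6 for F — A by 19–6.
A vs G: 3+1+4+3+8 = 19 for A, 6 for G — A by 19–6.
A vs H: A wins 15–10.
E–F: E 18–7.
E vs G: 18 to 7, E.
E vs H: 10 to 15, H.
F vs G: F wins 14–11.
F vs H: H wins 19–6.
G vs H: G is ranked higher on 3+3 = 6 ballots, H on 19. H wins 19–6.
G is beaten in every head-to-head and is the Condorcet loser.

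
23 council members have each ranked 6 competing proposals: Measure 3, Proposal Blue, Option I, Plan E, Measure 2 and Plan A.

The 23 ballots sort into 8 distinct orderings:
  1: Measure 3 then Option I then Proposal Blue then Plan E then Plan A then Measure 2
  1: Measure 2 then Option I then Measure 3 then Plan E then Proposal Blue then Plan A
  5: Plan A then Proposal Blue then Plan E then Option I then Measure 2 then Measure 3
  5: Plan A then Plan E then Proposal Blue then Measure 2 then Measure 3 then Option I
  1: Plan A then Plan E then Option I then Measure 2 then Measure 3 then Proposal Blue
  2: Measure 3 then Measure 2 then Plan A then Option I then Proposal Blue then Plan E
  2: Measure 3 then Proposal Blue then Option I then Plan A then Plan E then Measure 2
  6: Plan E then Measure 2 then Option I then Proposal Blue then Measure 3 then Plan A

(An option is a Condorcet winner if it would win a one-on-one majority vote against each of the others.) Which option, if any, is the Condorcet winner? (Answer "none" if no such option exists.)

Check each pair by majority over 23 ballots:
Measure 3 vs Proposal Blue: Proposal Blue, 16–7.
Measure 3 vs Option I: Option I wins 13–10.
Measure 3–Plan E: Plan E 17–6.
Measure 3–Measure 2: Measure 2 18–5.
Measure 3 vs Plan A: Measure 3 wins 12–11.
Proposal Blue vs Option I: Proposal Blue wins 12–11.
Proposal Blue vs Plan E: Plan E wins 13–10.
Proposal Blue vs Measure 2: Proposal Blue wins 13–10.
Proposal Blue vs Plan A: Plan A wins 13–10.
Option I vs Plan E: Plan E, 17–6.
Option I–Measure 2: Measure 2 14–9.
Option I vs Plan A: Plan A, 13–10.
Plan E–Measure 2: Plan E 20–3.
Plan E–Plan A: Plan A 15–8.
Measure 2 vs Plan A: Plan A wins 14–9.
No option is unbeaten: Measure 3 loses to Proposal Blue; Proposal Blue loses to Plan E; Option I loses to Proposal Blue; Plan E loses to Plan A; Measure 2 loses to Proposal Blue; Plan A loses to Measure 3. In particular Measure 3 → Plan A → Proposal Blue → Measure 3 is a majority cycle — no Condorcet winner exists.

none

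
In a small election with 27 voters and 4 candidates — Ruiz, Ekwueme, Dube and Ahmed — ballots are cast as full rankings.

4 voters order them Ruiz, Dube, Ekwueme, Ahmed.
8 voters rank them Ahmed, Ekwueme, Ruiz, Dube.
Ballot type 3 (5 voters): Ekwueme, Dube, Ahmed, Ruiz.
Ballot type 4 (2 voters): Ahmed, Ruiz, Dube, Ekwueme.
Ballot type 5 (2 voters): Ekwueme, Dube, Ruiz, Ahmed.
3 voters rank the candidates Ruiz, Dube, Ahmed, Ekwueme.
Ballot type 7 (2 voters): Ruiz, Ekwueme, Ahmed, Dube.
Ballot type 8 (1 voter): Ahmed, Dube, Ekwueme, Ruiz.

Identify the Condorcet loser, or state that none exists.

none

Head-to-head results (27 voters):
Ruiz vs Ekwueme: Ruiz is ranked higher on 4+2+3+2 = 11 ballots, Ekwueme on 16. Ekwueme wins 16–11.
Ruiz vs Dube: Ruiz wins 19–8.
Ruiz vs Ahmed: Ahmed, 16–11.
Ekwueme vs Dube: 17 to 10, Ekwueme.
Ekwueme vs Ahmed: Ahmed, 14–13.
Dube vs Ahmed: Dube preferred on 4+5+2+3 = 14 ballots; Dube wins 14–13.
No candidate is winless: Ruiz beats Dube; Ekwueme beats Ruiz; Dube beats Ahmed; Ahmed beats Ruiz. There is no Condorcet loser.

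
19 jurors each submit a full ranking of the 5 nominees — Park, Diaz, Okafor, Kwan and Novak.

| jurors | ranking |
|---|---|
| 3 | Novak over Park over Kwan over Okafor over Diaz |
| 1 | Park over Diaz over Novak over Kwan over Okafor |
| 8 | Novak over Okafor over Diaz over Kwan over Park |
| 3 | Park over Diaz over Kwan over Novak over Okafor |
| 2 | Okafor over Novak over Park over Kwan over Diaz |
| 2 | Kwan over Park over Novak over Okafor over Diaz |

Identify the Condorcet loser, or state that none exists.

none

Head-to-head results (19 jurors):
Park vs Diaz: Park is ranked higher on 3+1+3+2+2 = 11 ballots, Diaz on 8. Park wins 11–8.
Park vs Okafor: 9 to 10, Okafor.
Park vs Kwan: Kwan, 10–9.
Park vs Novak: Novak wins 13–6.
Diaz vs Okafor: Diaz preferred on 1+3 = 4 ballots; Okafor wins 15–4.
Diaz vs Kwan: Diaz, 12–7.
Diaz–Novak: Novak 15–4.
Okafor vs Kwan: 8+2 = 10 for Okafor, 9 for Kwan — Okafor by 10–9.
Okafor–Novak: Novak 17–2.
Kwan vs Novak: Kwan is ranked higher on 3+2 = 5 ballots, Novak on 14. Novak wins 14–5.
No nominee is winless: Park beats Diaz; Diaz beats Kwan; Okafor beats Park; Kwan beats Park; Novak beats Park. There is no Condorcet loser.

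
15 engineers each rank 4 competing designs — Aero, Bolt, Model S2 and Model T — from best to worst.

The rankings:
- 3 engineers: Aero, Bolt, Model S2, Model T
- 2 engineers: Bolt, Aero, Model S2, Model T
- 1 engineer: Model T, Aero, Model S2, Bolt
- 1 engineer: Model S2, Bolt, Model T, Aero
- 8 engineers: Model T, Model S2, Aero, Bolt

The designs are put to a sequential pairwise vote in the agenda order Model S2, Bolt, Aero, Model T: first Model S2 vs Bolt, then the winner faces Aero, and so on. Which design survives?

Round 1: Model S2 vs Bolt — 10–5, Model S2 advances.
Round 2: Model S2 vs Aero — 9–6, Model S2 advances.
Round 3: Model S2 vs Model T — 6–9, Model T advances.
The agenda winner is Model T.

Model T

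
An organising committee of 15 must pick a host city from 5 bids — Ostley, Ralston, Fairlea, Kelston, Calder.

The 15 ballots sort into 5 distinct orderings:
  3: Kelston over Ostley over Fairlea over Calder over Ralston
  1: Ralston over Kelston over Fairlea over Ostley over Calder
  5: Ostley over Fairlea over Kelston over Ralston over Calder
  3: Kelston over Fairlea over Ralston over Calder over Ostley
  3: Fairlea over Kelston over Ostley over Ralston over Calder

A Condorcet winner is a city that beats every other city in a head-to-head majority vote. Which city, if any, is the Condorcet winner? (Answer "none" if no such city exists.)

none

Pairwise majorities:
Ostley vs Ralston: 3+5+3 = 11 for Ostley, 4 for Ralston — Ostley by 11–4.
Ostley vs Fairlea: 3+5 = 8 for Ostley, 7 for Fairlea — Ostley by 8–7.
Ostley vs Kelston: 5 for Ostley, 10 for Kelston — Kelston by 10–5.
Ostley vs Calder: Ostley preferred on 3+1+5+3 = 12 ballots; Ostley wins 12–3.
Ralston vs Fairlea: Ralston preferred on 1 ballot; Fairlea wins 14–1.
Ralston vs Kelston: 1 for Ralston, 14 for Kelston — Kelston by 14–1.
Ralston vs Calder: 1+5+3+3 = 12 for Ralston, 3 for Calder — Ralston by 12–3.
Fairlea vs Kelston: Fairlea is ranked higher on 5+3 = 8 ballots, Kelston on 7. Fairlea wins 8–7.
Fairlea vs Calder: Fairlea preferred on 3+1+5+3+3 = 15 ballots; Fairlea wins 15–0.
Kelston vs Calder: 3+1+5+3+3 = 15 for Kelston, 0 for Calder — Kelston by 15–0.
No city is unbeaten: Ostley loses to Kelston; Ralston loses to Ostley; Fairlea loses to Ostley; Kelston loses to Fairlea; Calder loses to Ostley. In particular Ostley → Fairlea → Kelston → Ostley is a majority cycle — no Condorcet winner exists.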